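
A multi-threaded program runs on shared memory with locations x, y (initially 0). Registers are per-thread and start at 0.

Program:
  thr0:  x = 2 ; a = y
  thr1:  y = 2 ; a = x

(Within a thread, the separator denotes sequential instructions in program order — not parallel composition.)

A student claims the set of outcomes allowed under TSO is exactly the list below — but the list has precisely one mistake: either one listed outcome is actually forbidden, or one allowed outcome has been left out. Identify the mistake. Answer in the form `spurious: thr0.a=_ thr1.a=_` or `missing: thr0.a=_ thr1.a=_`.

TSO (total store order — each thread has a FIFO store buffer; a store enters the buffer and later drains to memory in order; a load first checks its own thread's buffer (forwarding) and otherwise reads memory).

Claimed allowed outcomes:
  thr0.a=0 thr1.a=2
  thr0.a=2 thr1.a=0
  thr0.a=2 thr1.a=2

outcome vector order: (thr0.a,thr1.a)
under TSO → 00 02 20 22
TSO∖claimed = {00}

missing: thr0.a=0 thr1.a=0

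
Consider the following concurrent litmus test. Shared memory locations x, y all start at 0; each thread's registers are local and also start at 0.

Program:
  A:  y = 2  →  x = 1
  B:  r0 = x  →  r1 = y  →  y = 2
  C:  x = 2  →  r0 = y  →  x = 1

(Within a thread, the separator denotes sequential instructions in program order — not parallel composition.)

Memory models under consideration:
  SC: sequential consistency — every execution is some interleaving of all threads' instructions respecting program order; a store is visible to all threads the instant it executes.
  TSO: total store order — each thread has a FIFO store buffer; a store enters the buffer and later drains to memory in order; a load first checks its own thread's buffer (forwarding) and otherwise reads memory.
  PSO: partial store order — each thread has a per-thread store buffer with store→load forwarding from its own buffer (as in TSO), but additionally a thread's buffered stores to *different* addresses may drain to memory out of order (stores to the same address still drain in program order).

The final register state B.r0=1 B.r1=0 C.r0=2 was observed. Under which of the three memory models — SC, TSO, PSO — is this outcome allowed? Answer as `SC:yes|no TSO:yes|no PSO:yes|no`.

outcome vector order: (B.r0,B.r1,C.r0)
SC (11): 0/0/0; 0/0/2; 0/2/0; 0/2/2; 1/0/0; 1/2/0; 1/2/2; 2/0/0; 2/0/2; 2/2/0; 2/2/2
TSO (11): 0/0/0; 0/0/2; 0/2/0; 0/2/2; 1/0/0; 1/2/0; 1/2/2; 2/0/0; 2/0/2; 2/2/0; 2/2/2
PSO (12): 0/0/0; 0/0/2; 0/2/0; 0/2/2; 1/0/0; 1/0/2; 1/2/0; 1/2/2; 2/0/0; 2/0/2; 2/2/0; 2/2/2
target 1/0/2 ∈ {PSO}

SC:no TSO:no PSO:yes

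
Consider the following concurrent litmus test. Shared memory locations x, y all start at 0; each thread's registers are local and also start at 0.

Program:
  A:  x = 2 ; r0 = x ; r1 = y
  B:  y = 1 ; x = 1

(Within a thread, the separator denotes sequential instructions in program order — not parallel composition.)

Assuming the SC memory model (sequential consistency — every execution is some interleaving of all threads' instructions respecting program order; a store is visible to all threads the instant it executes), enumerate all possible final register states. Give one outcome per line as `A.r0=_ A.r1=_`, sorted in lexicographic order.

A.r0=1 A.r1=1
A.r0=2 A.r1=0
A.r0=2 A.r1=1

outcome vector order: (A.r0,A.r1)
|SC outcomes| = 3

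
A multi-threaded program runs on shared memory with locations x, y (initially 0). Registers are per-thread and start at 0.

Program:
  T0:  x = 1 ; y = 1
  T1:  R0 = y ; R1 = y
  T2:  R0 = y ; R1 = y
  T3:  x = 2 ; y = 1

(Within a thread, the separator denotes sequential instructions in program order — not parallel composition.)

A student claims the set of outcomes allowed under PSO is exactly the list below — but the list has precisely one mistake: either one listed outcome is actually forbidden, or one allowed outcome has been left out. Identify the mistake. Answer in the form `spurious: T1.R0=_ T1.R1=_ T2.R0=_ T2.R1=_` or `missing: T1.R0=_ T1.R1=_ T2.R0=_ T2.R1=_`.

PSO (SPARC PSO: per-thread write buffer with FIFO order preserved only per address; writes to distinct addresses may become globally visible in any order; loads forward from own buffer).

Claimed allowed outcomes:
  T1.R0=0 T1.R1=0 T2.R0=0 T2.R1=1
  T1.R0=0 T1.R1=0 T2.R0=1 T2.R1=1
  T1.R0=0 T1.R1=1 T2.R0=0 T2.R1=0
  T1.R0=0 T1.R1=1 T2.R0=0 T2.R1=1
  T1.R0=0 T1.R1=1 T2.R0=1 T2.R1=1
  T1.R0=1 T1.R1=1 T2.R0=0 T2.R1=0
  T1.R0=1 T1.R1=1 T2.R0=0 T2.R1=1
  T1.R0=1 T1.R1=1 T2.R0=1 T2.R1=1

missing: T1.R0=0 T1.R1=0 T2.R0=0 T2.R1=0

outcome vector order: (T1.R0,T1.R1,T2.R0,T2.R1)
[PSO] allowed = {(0,0,0,0), (0,0,0,1), (0,0,1,1), (0,1,0,0), (0,1,0,1), (0,1,1,1), (1,1,0,0), (1,1,0,1), (1,1,1,1)}
PSO∖claimed = {(0,0,0,0)}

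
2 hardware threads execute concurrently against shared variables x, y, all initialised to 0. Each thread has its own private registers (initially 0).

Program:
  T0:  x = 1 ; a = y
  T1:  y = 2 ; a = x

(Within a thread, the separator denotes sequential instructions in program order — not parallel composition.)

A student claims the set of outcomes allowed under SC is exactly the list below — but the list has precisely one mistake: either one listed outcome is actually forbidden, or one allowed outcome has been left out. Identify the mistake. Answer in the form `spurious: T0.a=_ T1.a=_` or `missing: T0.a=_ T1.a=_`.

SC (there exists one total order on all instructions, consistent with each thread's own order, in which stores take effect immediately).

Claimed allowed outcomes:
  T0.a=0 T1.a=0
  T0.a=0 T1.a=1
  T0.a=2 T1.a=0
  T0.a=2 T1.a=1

outcome vector order: (T0.a,T1.a)
[SC] allowed = {01; 20; 21}
claimed∖SC = {00}

spurious: T0.a=0 T1.a=0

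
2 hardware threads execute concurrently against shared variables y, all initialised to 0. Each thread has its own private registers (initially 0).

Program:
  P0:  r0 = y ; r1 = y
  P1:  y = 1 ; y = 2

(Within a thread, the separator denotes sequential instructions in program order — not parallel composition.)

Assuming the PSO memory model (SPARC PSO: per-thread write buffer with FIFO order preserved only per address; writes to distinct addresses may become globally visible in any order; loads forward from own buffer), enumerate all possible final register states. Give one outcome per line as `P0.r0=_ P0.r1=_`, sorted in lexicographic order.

P0.r0=0 P0.r1=0
P0.r0=0 P0.r1=1
P0.r0=0 P0.r1=2
P0.r0=1 P0.r1=1
P0.r0=1 P0.r1=2
P0.r0=2 P0.r1=2

outcome vector order: (P0.r0,P0.r1)
|PSO outcomes| = 6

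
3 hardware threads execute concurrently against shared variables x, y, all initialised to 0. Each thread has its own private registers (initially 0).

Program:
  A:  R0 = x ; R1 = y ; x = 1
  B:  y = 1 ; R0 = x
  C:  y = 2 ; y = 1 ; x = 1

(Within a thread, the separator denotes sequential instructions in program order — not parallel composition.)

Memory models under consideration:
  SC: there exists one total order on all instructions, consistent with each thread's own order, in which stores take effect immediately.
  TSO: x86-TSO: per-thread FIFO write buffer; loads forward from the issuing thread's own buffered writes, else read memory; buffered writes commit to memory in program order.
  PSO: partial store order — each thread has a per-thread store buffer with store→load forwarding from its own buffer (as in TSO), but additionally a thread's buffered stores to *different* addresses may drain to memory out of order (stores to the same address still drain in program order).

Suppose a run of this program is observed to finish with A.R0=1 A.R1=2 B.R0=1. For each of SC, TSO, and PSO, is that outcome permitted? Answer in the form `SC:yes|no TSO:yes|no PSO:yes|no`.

SC:no TSO:no PSO:yes

outcome vector order: (A.R0,A.R1,B.R0)
[SC] allowed = {000; 001; 010; 011; 020; 021; 110; 111}
[TSO] allowed = {000; 001; 010; 011; 020; 021; 110; 111}
[PSO] allowed = {000; 001; 010; 011; 020; 021; 100; 101; 110; 111; 120; 121}
target 121 ∈ {PSO}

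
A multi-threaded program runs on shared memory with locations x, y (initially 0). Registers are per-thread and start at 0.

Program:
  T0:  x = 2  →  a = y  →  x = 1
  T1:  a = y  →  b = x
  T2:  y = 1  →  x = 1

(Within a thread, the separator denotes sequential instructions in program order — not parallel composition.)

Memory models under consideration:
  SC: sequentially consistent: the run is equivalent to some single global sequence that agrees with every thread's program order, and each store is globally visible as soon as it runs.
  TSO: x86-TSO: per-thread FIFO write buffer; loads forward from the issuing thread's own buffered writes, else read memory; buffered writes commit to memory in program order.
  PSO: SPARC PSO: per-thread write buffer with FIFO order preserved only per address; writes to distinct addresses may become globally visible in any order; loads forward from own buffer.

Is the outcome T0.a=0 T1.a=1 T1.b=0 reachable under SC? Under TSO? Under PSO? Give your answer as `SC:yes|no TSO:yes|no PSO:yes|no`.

outcome vector order: (T0.a,T1.a,T1.b)
under SC → (0,0,0), (0,0,1), (0,0,2), (0,1,1), (0,1,2), (1,0,0), (1,0,1), (1,0,2), (1,1,0), (1,1,1), (1,1,2)
under TSO → (0,0,0), (0,0,1), (0,0,2), (0,1,0), (0,1,1), (0,1,2), (1,0,0), (1,0,1), (1,0,2), (1,1,0), (1,1,1), (1,1,2)
under PSO → (0,0,0), (0,0,1), (0,0,2), (0,1,0), (0,1,1), (0,1,2), (1,0,0), (1,0,1), (1,0,2), (1,1,0), (1,1,1), (1,1,2)
target (0,1,0) ∈ {TSO,PSO}

SC:no TSO:yes PSO:yes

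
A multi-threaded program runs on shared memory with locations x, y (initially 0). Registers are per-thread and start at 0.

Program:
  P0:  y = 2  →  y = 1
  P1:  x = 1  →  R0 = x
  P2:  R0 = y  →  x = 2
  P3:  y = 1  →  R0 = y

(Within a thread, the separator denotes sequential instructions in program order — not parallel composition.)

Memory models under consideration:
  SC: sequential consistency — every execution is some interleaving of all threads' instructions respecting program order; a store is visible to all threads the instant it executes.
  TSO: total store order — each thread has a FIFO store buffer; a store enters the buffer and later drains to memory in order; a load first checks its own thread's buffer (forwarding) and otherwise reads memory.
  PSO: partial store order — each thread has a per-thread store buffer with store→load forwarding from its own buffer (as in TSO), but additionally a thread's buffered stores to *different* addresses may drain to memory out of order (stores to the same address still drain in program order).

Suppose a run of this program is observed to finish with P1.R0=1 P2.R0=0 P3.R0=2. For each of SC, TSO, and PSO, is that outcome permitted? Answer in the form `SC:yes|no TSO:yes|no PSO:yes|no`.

outcome vector order: (P1.R0,P2.R0,P3.R0)
[SC] allowed = {101, 102, 111, 112, 121, 122, 201, 202, 211, 212, 221, 222}
[TSO] allowed = {101, 102, 111, 112, 121, 122, 201, 202, 211, 212, 221, 222}
[PSO] allowed = {101, 102, 111, 112, 121, 122, 201, 202, 211, 212, 221, 222}
target 102 ∈ {SC,TSO,PSO}

SC:yes TSO:yes PSO:yes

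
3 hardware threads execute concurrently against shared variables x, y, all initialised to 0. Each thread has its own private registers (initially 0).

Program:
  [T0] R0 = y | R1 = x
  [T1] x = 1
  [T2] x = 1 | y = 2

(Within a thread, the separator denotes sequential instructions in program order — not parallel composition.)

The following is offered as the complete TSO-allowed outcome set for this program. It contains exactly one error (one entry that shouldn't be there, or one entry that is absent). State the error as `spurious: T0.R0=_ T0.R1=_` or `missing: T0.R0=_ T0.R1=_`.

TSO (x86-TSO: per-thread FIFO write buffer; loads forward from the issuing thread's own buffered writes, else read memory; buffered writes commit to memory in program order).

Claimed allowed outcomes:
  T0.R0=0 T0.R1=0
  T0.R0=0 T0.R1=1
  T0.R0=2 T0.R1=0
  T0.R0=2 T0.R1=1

spurious: T0.R0=2 T0.R1=0

outcome vector order: (T0.R0,T0.R1)
TSO (3): <0 0>; <0 1>; <2 1>
claimed∖TSO = {<2 0>}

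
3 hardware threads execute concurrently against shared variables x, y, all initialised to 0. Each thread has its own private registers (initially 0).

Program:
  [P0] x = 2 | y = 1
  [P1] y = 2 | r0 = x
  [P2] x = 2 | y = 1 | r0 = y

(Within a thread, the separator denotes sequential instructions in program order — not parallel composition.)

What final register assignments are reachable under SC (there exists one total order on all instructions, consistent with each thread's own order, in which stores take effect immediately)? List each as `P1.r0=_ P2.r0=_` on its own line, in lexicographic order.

P1.r0=0 P2.r0=1
P1.r0=2 P2.r0=1
P1.r0=2 P2.r0=2

outcome vector order: (P1.r0,P2.r0)
|SC outcomes| = 3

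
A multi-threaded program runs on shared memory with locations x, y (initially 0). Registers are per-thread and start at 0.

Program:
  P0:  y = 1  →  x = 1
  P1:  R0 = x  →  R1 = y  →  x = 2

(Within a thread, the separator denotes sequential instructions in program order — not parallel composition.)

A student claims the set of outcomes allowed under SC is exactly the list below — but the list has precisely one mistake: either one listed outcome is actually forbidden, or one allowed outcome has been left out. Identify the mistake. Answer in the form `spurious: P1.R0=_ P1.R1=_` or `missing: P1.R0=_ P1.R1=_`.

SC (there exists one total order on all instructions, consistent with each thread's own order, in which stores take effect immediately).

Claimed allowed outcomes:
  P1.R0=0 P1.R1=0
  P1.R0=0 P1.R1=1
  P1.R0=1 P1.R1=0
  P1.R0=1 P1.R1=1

spurious: P1.R0=1 P1.R1=0

outcome vector order: (P1.R0,P1.R1)
[SC] allowed = {0/0 0/1 1/1}
claimed∖SC = {1/0}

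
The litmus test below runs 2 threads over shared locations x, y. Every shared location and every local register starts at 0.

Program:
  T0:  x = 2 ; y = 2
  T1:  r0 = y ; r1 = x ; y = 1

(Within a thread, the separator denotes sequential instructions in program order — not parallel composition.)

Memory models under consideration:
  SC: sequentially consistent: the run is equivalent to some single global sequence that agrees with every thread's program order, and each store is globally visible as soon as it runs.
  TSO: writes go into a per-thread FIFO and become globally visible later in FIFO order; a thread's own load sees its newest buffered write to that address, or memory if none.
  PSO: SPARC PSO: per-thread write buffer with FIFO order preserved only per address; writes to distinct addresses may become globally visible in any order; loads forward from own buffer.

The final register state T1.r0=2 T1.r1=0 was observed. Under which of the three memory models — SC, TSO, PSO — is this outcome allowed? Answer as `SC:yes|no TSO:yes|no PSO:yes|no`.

SC:no TSO:no PSO:yes

outcome vector order: (T1.r0,T1.r1)
[SC] allowed = {(0,0), (0,2), (2,2)}
[TSO] allowed = {(0,0), (0,2), (2,2)}
[PSO] allowed = {(0,0), (0,2), (2,0), (2,2)}
target (2,0) ∈ {PSO}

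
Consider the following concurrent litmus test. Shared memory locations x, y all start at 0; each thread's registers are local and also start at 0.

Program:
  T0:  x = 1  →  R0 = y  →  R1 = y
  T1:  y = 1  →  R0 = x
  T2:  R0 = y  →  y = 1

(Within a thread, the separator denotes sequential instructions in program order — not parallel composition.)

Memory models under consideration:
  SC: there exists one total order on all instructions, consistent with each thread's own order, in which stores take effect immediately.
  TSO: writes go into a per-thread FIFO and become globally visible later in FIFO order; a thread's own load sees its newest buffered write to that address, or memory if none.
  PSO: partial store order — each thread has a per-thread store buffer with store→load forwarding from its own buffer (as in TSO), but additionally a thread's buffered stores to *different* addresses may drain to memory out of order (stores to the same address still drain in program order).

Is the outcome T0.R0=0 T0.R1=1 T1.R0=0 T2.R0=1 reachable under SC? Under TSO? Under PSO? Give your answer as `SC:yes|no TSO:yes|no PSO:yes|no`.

SC:no TSO:yes PSO:yes

outcome vector order: (T0.R0,T0.R1,T1.R0,T2.R0)
under SC → <0 0 1 0>, <0 0 1 1>, <0 1 1 0>, <0 1 1 1>, <1 1 0 0>, <1 1 0 1>, <1 1 1 0>, <1 1 1 1>
under TSO → <0 0 0 0>, <0 0 0 1>, <0 0 1 0>, <0 0 1 1>, <0 1 0 0>, <0 1 0 1>, <0 1 1 0>, <0 1 1 1>, <1 1 0 0>, <1 1 0 1>, <1 1 1 0>, <1 1 1 1>
under PSO → <0 0 0 0>, <0 0 0 1>, <0 0 1 0>, <0 0 1 1>, <0 1 0 0>, <0 1 0 1>, <0 1 1 0>, <0 1 1 1>, <1 1 0 0>, <1 1 0 1>, <1 1 1 0>, <1 1 1 1>
target <0 1 0 1> ∈ {TSO,PSO}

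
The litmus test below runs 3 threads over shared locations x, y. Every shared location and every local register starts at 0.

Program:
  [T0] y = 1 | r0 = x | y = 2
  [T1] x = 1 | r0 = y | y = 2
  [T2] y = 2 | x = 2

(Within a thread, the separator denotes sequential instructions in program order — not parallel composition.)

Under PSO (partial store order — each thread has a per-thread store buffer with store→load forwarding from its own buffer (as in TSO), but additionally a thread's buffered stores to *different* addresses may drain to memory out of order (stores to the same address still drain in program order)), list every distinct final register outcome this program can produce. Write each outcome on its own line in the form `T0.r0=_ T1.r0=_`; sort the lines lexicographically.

outcome vector order: (T0.r0,T1.r0)
|PSO outcomes| = 9

T0.r0=0 T1.r0=0
T0.r0=0 T1.r0=1
T0.r0=0 T1.r0=2
T0.r0=1 T1.r0=0
T0.r0=1 T1.r0=1
T0.r0=1 T1.r0=2
T0.r0=2 T1.r0=0
T0.r0=2 T1.r0=1
T0.r0=2 T1.r0=2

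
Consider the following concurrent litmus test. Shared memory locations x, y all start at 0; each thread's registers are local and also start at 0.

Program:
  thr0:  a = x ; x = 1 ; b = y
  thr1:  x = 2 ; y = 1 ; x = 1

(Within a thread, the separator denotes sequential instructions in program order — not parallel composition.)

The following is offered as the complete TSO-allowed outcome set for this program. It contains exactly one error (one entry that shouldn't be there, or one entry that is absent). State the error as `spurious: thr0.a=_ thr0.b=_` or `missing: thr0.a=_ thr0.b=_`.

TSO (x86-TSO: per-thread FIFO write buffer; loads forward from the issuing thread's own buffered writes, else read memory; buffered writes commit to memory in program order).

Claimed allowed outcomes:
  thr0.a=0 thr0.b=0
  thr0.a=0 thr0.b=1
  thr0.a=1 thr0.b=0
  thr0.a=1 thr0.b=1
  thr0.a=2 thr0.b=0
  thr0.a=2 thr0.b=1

outcome vector order: (thr0.a,thr0.b)
TSO (5): 0/0, 0/1, 1/1, 2/0, 2/1
claimed∖TSO = {1/0}

spurious: thr0.a=1 thr0.b=0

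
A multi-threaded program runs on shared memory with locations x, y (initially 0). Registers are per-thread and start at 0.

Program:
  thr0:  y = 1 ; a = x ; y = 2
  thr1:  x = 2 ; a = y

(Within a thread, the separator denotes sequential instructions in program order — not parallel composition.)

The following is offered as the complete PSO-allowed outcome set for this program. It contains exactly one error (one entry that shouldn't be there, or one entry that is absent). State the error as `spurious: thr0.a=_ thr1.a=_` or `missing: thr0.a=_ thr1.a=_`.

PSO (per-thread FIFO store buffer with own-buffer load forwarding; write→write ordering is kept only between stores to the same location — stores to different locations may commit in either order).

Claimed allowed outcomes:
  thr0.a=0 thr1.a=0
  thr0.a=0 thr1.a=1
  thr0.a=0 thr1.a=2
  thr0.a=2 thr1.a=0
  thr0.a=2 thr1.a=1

outcome vector order: (thr0.a,thr1.a)
[PSO] allowed = {<0 0>; <0 1>; <0 2>; <2 0>; <2 1>; <2 2>}
PSO∖claimed = {<2 2>}

missing: thr0.a=2 thr1.a=2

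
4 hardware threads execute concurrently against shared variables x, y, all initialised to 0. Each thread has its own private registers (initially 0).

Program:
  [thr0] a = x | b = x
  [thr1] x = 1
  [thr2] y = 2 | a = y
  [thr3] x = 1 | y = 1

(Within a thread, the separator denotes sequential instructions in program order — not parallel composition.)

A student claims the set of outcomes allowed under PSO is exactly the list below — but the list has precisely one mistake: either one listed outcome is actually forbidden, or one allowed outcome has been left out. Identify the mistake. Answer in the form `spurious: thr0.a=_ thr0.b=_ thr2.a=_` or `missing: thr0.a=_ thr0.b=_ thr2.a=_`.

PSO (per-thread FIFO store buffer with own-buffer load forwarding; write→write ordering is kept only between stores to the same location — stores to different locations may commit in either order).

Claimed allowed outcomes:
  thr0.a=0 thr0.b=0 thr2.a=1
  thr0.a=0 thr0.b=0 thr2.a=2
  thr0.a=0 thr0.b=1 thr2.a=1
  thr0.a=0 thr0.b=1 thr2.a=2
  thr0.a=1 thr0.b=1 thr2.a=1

outcome vector order: (thr0.a,thr0.b,thr2.a)
PSO: 6 outcomes — {0/0/1 0/0/2 0/1/1 0/1/2 1/1/1 1/1/2}
PSO∖claimed = {1/1/2}

missing: thr0.a=1 thr0.b=1 thr2.a=2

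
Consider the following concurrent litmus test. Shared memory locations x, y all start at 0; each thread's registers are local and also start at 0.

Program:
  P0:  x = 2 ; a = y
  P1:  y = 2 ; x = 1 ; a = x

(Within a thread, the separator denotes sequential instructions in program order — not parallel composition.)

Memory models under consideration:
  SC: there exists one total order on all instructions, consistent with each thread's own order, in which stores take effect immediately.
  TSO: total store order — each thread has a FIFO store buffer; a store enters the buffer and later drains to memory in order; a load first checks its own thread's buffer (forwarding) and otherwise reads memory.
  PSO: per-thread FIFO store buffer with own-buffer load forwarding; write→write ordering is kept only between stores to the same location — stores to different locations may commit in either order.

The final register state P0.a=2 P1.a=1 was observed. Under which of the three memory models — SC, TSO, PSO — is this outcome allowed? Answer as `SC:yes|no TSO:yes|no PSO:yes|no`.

SC:yes TSO:yes PSO:yes

outcome vector order: (P0.a,P1.a)
SC: 3 outcomes — {<0 1>; <2 1>; <2 2>}
TSO: 4 outcomes — {<0 1>; <0 2>; <2 1>; <2 2>}
PSO: 4 outcomes — {<0 1>; <0 2>; <2 1>; <2 2>}
target <2 1> ∈ {SC,TSO,PSO}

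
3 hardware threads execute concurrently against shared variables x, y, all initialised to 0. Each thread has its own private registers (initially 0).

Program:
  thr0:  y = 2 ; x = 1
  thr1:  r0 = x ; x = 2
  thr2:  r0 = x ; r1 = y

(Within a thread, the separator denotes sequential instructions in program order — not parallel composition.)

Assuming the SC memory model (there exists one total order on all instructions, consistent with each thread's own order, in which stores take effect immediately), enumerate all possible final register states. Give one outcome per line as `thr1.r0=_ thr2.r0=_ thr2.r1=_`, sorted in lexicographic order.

thr1.r0=0 thr2.r0=0 thr2.r1=0
thr1.r0=0 thr2.r0=0 thr2.r1=2
thr1.r0=0 thr2.r0=1 thr2.r1=2
thr1.r0=0 thr2.r0=2 thr2.r1=0
thr1.r0=0 thr2.r0=2 thr2.r1=2
thr1.r0=1 thr2.r0=0 thr2.r1=0
thr1.r0=1 thr2.r0=0 thr2.r1=2
thr1.r0=1 thr2.r0=1 thr2.r1=2
thr1.r0=1 thr2.r0=2 thr2.r1=2

outcome vector order: (thr1.r0,thr2.r0,thr2.r1)
|SC outcomes| = 9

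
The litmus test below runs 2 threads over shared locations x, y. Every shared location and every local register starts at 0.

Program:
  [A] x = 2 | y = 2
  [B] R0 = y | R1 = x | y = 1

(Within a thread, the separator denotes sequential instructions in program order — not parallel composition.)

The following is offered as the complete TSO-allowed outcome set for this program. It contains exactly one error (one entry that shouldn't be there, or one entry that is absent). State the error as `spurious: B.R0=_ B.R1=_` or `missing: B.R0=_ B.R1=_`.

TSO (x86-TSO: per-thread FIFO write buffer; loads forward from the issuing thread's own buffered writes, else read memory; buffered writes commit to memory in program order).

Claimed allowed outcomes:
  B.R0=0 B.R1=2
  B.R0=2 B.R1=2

outcome vector order: (B.R0,B.R1)
under TSO → (0,0) (0,2) (2,2)
TSO∖claimed = {(0,0)}

missing: B.R0=0 B.R1=0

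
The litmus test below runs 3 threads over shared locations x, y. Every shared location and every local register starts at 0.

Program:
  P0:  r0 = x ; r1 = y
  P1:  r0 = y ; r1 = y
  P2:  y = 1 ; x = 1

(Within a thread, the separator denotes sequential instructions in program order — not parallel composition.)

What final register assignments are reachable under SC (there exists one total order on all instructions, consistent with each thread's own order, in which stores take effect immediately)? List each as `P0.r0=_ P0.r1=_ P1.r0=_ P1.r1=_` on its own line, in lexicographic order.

P0.r0=0 P0.r1=0 P1.r0=0 P1.r1=0
P0.r0=0 P0.r1=0 P1.r0=0 P1.r1=1
P0.r0=0 P0.r1=0 P1.r0=1 P1.r1=1
P0.r0=0 P0.r1=1 P1.r0=0 P1.r1=0
P0.r0=0 P0.r1=1 P1.r0=0 P1.r1=1
P0.r0=0 P0.r1=1 P1.r0=1 P1.r1=1
P0.r0=1 P0.r1=1 P1.r0=0 P1.r1=0
P0.r0=1 P0.r1=1 P1.r0=0 P1.r1=1
P0.r0=1 P0.r1=1 P1.r0=1 P1.r1=1

outcome vector order: (P0.r0,P0.r1,P1.r0,P1.r1)
|SC outcomes| = 9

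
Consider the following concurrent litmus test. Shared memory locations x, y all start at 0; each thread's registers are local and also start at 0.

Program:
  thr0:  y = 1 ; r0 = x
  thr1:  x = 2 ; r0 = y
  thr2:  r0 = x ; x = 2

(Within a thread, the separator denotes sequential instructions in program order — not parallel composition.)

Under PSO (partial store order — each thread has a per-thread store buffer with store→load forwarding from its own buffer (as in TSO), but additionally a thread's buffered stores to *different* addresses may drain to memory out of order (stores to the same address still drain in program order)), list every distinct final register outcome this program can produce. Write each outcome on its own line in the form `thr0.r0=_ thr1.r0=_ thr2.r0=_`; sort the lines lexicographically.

thr0.r0=0 thr1.r0=0 thr2.r0=0
thr0.r0=0 thr1.r0=0 thr2.r0=2
thr0.r0=0 thr1.r0=1 thr2.r0=0
thr0.r0=0 thr1.r0=1 thr2.r0=2
thr0.r0=2 thr1.r0=0 thr2.r0=0
thr0.r0=2 thr1.r0=0 thr2.r0=2
thr0.r0=2 thr1.r0=1 thr2.r0=0
thr0.r0=2 thr1.r0=1 thr2.r0=2

outcome vector order: (thr0.r0,thr1.r0,thr2.r0)
|PSO outcomes| = 8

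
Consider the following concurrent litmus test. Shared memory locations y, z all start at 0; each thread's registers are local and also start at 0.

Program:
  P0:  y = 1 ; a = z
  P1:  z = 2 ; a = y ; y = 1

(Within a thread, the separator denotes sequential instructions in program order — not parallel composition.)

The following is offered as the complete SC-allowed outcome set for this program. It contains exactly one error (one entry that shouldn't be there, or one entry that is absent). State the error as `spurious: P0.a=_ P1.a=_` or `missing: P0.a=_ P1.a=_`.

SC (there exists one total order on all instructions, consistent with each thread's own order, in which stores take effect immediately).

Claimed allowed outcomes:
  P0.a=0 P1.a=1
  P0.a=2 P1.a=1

missing: P0.a=2 P1.a=0

outcome vector order: (P0.a,P1.a)
[SC] allowed = {0/1 2/0 2/1}
SC∖claimed = {2/0}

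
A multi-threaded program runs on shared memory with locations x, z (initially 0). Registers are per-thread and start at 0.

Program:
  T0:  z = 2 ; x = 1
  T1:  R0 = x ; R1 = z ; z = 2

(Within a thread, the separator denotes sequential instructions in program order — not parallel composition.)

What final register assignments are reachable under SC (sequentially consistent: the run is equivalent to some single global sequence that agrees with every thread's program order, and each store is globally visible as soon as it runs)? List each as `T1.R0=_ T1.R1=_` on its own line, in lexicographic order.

outcome vector order: (T1.R0,T1.R1)
|SC outcomes| = 3

T1.R0=0 T1.R1=0
T1.R0=0 T1.R1=2
T1.R0=1 T1.R1=2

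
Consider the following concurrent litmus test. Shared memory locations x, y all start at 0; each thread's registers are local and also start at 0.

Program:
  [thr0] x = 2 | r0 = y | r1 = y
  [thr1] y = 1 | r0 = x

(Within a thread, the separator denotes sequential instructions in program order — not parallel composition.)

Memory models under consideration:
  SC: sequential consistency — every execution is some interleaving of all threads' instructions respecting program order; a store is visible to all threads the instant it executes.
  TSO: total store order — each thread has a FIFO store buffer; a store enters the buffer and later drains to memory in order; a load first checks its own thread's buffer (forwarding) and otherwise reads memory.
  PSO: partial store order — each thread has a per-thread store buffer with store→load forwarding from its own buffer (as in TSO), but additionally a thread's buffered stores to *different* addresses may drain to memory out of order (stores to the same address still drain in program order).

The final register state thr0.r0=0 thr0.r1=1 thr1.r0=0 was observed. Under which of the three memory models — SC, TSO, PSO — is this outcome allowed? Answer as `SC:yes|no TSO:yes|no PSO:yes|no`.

SC:no TSO:yes PSO:yes

outcome vector order: (thr0.r0,thr0.r1,thr1.r0)
under SC → <0 0 2>, <0 1 2>, <1 1 0>, <1 1 2>
under TSO → <0 0 0>, <0 0 2>, <0 1 0>, <0 1 2>, <1 1 0>, <1 1 2>
under PSO → <0 0 0>, <0 0 2>, <0 1 0>, <0 1 2>, <1 1 0>, <1 1 2>
target <0 1 0> ∈ {TSO,PSO}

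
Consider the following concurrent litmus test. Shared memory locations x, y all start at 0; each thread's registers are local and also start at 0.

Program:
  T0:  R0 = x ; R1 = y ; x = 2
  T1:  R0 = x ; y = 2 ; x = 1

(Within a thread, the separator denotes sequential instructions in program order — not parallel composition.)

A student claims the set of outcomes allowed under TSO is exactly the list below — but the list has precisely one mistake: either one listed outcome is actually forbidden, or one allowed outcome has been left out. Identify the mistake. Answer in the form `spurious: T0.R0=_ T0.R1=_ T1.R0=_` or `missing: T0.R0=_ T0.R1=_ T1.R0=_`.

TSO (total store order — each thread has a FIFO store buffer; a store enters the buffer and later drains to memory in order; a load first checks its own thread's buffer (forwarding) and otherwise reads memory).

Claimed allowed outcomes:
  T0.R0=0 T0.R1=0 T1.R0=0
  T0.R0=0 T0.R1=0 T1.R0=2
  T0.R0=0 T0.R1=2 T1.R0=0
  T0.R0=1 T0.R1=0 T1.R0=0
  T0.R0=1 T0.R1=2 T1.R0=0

outcome vector order: (T0.R0,T0.R1,T1.R0)
[TSO] allowed = {<0 0 0> <0 0 2> <0 2 0> <1 2 0>}
claimed∖TSO = {<1 0 0>}

spurious: T0.R0=1 T0.R1=0 T1.R0=0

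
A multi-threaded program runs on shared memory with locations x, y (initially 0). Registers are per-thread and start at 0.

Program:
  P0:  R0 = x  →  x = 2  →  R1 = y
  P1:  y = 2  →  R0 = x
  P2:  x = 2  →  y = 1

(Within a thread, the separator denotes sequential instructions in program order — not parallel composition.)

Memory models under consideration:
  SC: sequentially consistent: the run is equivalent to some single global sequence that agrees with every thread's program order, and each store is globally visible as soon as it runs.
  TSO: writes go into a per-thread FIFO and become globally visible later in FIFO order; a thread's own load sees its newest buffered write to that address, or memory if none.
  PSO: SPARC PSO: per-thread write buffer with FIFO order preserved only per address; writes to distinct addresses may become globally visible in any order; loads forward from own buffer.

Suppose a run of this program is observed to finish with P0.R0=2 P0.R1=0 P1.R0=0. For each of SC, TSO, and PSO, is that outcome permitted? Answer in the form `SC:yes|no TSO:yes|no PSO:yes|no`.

outcome vector order: (P0.R0,P0.R1,P1.R0)
SC (10): 002; 010; 012; 020; 022; 202; 210; 212; 220; 222
TSO (12): 000; 002; 010; 012; 020; 022; 200; 202; 210; 212; 220; 222
PSO (12): 000; 002; 010; 012; 020; 022; 200; 202; 210; 212; 220; 222
target 200 ∈ {TSO,PSO}

SC:no TSO:yes PSO:yes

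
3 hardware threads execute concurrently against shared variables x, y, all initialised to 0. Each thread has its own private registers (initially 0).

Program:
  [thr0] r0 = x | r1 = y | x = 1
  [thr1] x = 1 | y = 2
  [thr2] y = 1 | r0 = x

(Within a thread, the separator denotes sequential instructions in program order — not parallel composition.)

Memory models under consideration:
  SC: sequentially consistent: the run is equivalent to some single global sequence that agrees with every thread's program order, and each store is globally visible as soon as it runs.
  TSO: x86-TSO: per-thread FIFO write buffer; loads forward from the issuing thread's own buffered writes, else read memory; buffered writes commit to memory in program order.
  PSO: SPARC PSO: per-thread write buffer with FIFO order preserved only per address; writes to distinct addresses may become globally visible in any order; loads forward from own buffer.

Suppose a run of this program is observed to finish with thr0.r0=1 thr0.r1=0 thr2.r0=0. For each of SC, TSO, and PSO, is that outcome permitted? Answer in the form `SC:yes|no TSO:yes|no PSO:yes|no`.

outcome vector order: (thr0.r0,thr0.r1,thr2.r0)
[SC] allowed = {(0,0,0), (0,0,1), (0,1,0), (0,1,1), (0,2,0), (0,2,1), (1,0,1), (1,1,0), (1,1,1), (1,2,0), (1,2,1)}
[TSO] allowed = {(0,0,0), (0,0,1), (0,1,0), (0,1,1), (0,2,0), (0,2,1), (1,0,0), (1,0,1), (1,1,0), (1,1,1), (1,2,0), (1,2,1)}
[PSO] allowed = {(0,0,0), (0,0,1), (0,1,0), (0,1,1), (0,2,0), (0,2,1), (1,0,0), (1,0,1), (1,1,0), (1,1,1), (1,2,0), (1,2,1)}
target (1,0,0) ∈ {TSO,PSO}

SC:no TSO:yes PSO:yes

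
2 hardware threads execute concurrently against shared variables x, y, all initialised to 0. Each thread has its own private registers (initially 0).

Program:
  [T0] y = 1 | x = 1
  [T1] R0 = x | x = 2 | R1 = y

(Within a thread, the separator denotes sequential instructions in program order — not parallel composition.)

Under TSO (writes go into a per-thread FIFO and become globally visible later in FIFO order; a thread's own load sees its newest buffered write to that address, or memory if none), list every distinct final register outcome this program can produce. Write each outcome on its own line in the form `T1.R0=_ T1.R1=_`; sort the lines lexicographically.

T1.R0=0 T1.R1=0
T1.R0=0 T1.R1=1
T1.R0=1 T1.R1=1

outcome vector order: (T1.R0,T1.R1)
|TSO outcomes| = 3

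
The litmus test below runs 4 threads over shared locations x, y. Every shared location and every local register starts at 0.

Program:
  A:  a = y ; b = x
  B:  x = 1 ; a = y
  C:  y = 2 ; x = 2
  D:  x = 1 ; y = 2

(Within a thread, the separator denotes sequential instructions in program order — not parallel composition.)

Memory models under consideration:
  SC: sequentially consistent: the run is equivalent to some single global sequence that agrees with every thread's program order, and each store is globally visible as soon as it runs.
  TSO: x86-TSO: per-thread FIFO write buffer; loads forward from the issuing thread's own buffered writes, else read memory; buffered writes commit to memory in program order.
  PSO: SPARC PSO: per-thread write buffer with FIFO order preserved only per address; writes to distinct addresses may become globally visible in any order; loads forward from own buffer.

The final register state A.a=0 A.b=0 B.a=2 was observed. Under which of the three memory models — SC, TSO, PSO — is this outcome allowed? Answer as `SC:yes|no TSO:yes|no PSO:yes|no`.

outcome vector order: (A.a,A.b,B.a)
under SC → 0/0/0 0/0/2 0/1/0 0/1/2 0/2/0 0/2/2 2/0/2 2/1/0 2/1/2 2/2/0 2/2/2
under TSO → 0/0/0 0/0/2 0/1/0 0/1/2 0/2/0 0/2/2 2/0/0 2/0/2 2/1/0 2/1/2 2/2/0 2/2/2
under PSO → 0/0/0 0/0/2 0/1/0 0/1/2 0/2/0 0/2/2 2/0/0 2/0/2 2/1/0 2/1/2 2/2/0 2/2/2
target 0/0/2 ∈ {SC,TSO,PSO}

SC:yes TSO:yes PSO:yes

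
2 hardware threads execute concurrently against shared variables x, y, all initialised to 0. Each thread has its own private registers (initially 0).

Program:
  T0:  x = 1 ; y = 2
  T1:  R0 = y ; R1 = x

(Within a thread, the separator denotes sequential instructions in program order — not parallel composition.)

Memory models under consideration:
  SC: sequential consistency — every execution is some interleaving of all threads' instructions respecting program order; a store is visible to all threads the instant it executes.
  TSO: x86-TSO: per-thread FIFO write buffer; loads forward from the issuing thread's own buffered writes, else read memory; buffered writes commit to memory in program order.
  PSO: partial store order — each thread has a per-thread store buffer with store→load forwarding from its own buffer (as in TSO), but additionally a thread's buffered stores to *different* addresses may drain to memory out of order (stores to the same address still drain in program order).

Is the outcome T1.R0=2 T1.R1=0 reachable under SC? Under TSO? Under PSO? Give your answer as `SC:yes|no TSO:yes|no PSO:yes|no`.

SC:no TSO:no PSO:yes

outcome vector order: (T1.R0,T1.R1)
under SC → <0 0>; <0 1>; <2 1>
under TSO → <0 0>; <0 1>; <2 1>
under PSO → <0 0>; <0 1>; <2 0>; <2 1>
target <2 0> ∈ {PSO}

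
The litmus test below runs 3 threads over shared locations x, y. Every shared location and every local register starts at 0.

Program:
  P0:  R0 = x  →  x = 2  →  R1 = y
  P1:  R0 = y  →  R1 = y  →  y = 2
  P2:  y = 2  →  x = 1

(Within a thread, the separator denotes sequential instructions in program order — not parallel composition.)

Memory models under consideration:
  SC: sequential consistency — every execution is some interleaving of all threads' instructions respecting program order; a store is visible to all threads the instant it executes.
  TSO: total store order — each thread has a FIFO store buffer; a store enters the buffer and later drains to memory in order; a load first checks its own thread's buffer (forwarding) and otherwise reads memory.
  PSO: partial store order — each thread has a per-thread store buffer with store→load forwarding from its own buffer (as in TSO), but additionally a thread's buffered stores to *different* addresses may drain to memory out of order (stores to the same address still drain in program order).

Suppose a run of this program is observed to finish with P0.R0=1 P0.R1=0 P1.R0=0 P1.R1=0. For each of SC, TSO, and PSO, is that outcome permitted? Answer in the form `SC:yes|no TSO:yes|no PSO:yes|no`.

outcome vector order: (P0.R0,P0.R1,P1.R0,P1.R1)
under SC → (0,0,0,0), (0,0,0,2), (0,0,2,2), (0,2,0,0), (0,2,0,2), (0,2,2,2), (1,2,0,0), (1,2,0,2), (1,2,2,2)
under TSO → (0,0,0,0), (0,0,0,2), (0,0,2,2), (0,2,0,0), (0,2,0,2), (0,2,2,2), (1,2,0,0), (1,2,0,2), (1,2,2,2)
under PSO → (0,0,0,0), (0,0,0,2), (0,0,2,2), (0,2,0,0), (0,2,0,2), (0,2,2,2), (1,0,0,0), (1,0,0,2), (1,0,2,2), (1,2,0,0), (1,2,0,2), (1,2,2,2)
target (1,0,0,0) ∈ {PSO}

SC:no TSO:no PSO:yes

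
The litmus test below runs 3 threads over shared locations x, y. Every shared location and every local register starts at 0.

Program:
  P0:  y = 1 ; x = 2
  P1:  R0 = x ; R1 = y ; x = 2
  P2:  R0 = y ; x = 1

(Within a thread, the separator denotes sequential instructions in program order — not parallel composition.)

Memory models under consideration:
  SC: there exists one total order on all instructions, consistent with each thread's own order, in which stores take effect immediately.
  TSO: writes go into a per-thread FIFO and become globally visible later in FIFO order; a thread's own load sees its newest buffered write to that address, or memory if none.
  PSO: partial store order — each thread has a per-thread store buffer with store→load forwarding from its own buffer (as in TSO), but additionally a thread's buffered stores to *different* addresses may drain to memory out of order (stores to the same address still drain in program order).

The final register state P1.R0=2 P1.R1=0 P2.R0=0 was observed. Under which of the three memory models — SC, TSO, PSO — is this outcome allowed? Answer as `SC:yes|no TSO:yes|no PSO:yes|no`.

outcome vector order: (P1.R0,P1.R1,P2.R0)
SC (9): <0 0 0>; <0 0 1>; <0 1 0>; <0 1 1>; <1 0 0>; <1 1 0>; <1 1 1>; <2 1 0>; <2 1 1>
TSO (9): <0 0 0>; <0 0 1>; <0 1 0>; <0 1 1>; <1 0 0>; <1 1 0>; <1 1 1>; <2 1 0>; <2 1 1>
PSO (11): <0 0 0>; <0 0 1>; <0 1 0>; <0 1 1>; <1 0 0>; <1 1 0>; <1 1 1>; <2 0 0>; <2 0 1>; <2 1 0>; <2 1 1>
target <2 0 0> ∈ {PSO}

SC:no TSO:no PSO:yes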